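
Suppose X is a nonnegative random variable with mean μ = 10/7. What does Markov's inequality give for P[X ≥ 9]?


μ = E[X] = 10/7, a = 9.
Markov: P[X ≥ 9] ≤ μ/a = (10/7)/9 = 10/63.
Numerically: ≈ 0.15873.
(Since a = 9 > μ = 1.42857, the bound 10/63 is < 1 and informative.)

P[X ≥ 9] ≤ 10/63 ≈ 0.15873.


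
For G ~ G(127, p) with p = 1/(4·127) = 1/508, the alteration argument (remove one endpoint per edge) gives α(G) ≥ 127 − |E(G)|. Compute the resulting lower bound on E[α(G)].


E[|E(G)|] = C(127, 2)·p = 8001 · (1/508) = 63/4.
E[α(G)] ≥ n − E[|E(G)|] = 127 − 63/4 = 445/4.
Numerically: ≈ 111.25000.
(This is only a lower bound; the true E[α(G)] may be larger.)

E[α(G)] ≥ 445/4 ≈ 111.25000.


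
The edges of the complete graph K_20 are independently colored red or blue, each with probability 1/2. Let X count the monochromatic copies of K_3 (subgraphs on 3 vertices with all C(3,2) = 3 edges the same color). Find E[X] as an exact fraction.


Let X = Σ_S X_S over the C(20, 3) = 1140 subsets S of size 3, where X_S = 1 if the K_3 on S is monochromatic.
For a fixed S, the K_3 on S has C(3, 2) = 3 edges. P[all 3 edges red] = (1/2)^3, and likewise for blue, so P[monochromatic] = 2·(1/2)^3 = 2^{1 − 3} = 1/4.
By linearity: E[X] = C(20, 3) · 2^{1 − 3} = 1140 · 1/4 = 285.
Numerically: E[X] ≈ 285.000000.

E[X] = C(20,3)·2^(1−C(3,2)) = 285 ≈ 285.000000.


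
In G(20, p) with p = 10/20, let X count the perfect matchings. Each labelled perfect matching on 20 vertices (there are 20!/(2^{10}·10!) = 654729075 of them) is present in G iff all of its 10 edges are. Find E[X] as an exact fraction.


K_20 has 20!/(2^{10}·10!) = 654729075 labelled perfect matchings.
For each such perfect matching H, let X_H = 1 if all 10 edges of H are present in G. Then P[X_H = 1] = p^{10} = (1/2)^{10} = 1/1024.
Summing the indicators: E[X] = Σ_H E[X_H] = 654729075 · p^{10} = 654729075 · 1/1024 = 654729075/1024.
Numerically: E[X] ≈ 6.39e+05.

E[X] = 654729075 · (1/2)^{10} = 654729075/1024 ≈ 6.39e+05.


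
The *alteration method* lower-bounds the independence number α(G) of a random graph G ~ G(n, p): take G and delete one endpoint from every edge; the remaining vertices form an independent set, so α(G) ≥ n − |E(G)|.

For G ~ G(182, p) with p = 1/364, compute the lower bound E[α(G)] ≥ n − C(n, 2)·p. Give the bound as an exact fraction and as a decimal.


E[|E(G)|] = C(182, 2)·p = 16471 · (1/364) = 181/4.
E[α(G)] ≥ n − E[|E(G)|] = 182 − 181/4 = 547/4.
Numerically: ≈ 136.75000.
(This is only a lower bound; the true E[α(G)] may be larger.)

E[α(G)] ≥ 547/4 ≈ 136.75000.


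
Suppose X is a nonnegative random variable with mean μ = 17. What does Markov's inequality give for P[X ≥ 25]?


μ = E[X] = 17, a = 25.
Markov: P[X ≥ 25] ≤ μ/a = (17)/25 = 17/25.
Numerically: ≈ 0.68000.
(Since a = 25 > μ = 17.00000, the bound 17/25 is < 1 and informative.)

P[X ≥ 25] ≤ 17/25 ≈ 0.68000.


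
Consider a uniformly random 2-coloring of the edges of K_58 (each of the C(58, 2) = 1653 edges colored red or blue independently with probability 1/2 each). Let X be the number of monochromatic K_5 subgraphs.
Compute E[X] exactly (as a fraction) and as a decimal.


Let X = Σ_S X_S over the C(58, 5) = 4582116 subsets S of size 5, where X_S = 1 if the K_5 on S is monochromatic.
For a fixed S, the K_5 on S has C(5, 2) = 10 edges. P[all 10 edges red] = (1/2)^10, and likewise for blue, so P[monochromatic] = 2·(1/2)^10 = 2^{1 − 10} = 1/512.
By linearity: E[X] = C(58, 5) · 2^{1 − 10} = 4582116 · 1/512 = 1145529/128.
Numerically: E[X] ≈ 8949.445.

E[X] = C(58,5)·2^(1−C(5,2)) = 1145529/128 ≈ 8949.445.


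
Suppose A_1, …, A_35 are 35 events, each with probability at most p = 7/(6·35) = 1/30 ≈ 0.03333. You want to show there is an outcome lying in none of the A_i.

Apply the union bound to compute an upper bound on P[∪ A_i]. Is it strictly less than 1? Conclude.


Union bound: P[∪_{i=1}^{35} A_i] ≤ Σ_i P[A_i] ≤ 35·p = 35·(1/30) = 7/6.
Numerically: 7/6 ≈ 1.16667.
Is 7/6 < 1? NO.
Since the bound 7/6 is ≥ 1, the union bound is uninformative here; it does NOT by itself certify existence.

35·p = 7/6 ≈ 1.16667; existence NOT certified by the union bound.


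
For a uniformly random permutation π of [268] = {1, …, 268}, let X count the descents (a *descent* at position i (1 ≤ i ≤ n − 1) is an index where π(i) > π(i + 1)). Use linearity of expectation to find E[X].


Write X = Σ X_I over i = 1, …, 267, with X_I the indicator of one descent.
There are 267 indicators.
For each fixed i, the pair (π(i), π(i+1)) is a uniformly random ordered pair of distinct values from {1, …, 268}; by symmetry P[π(i) > π(i+1)] = 1/2.
By linearity: E[X] = 267 · (1/2) = (268 − 1) · (1/2) = 267/2 ≈ 133.500.

E[X] = 267/2 = 133.500.


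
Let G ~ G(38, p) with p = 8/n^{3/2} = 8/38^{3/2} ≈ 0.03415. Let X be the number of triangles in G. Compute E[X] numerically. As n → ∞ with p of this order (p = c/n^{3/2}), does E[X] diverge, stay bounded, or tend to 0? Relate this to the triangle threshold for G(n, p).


Number of potential triangles: C(38, 3) = 8436.
Each occurs with probability p³ ≈ (0.03415)³ ≈ 3.983307e-05.
By linearity: E[X] = C(38, 3)·p³ ≈ 8436 · 3.983307e-05 ≈ 0.3360.
Since α = 3/2 > 1, p = c/n^{3/2} = o(1/n) is below the triangle threshold p ~ 1/n. Asymptotically E[X] ~ (c³/6)·n^{3(1−α)} = (8³/6)·n^{-1.5} → 0, so by Markov's inequality G has no triangles w.h.p.

E[X] ≈ 0.3360; in regime p = Θ(1/n^{3/2}) E[X] tends to 0 (below the triangle threshold p ~ 1/n).


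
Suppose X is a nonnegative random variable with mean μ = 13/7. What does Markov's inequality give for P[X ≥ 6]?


μ = E[X] = 13/7, a = 6.
Markov: P[X ≥ 6] ≤ μ/a = (13/7)/6 = 13/42.
Numerically: ≈ 0.310.
(Since a = 6 > μ = 1.857, the bound 13/42 is < 1 and informative.)

P[X ≥ 6] ≤ 13/42 ≈ 0.310.


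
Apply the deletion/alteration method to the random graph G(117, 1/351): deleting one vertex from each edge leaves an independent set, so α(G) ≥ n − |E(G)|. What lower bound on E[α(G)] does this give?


E[|E(G)|] = C(117, 2)·p = 6786 · (1/351) = 58/3.
E[α(G)] ≥ n − E[|E(G)|] = 117 − 58/3 = 293/3.
Numerically: ≈ 97.667.
(This is only a lower bound; the true E[α(G)] may be larger.)

E[α(G)] ≥ 293/3 ≈ 97.667.


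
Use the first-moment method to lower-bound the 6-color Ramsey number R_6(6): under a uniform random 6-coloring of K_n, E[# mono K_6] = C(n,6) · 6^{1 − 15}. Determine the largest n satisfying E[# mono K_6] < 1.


We need C(n, 6) · 6^{1 − 15} < 1, i.e. C(n, 6) < 6^{15 − 1} = 78364164096.
Check values of n near the boundary:
  n = 195: C(195, 6) = 70656049360; 70656049360 < 78364164096? YES
  n = 196: C(196, 6) = 72887293024; 72887293024 < 78364164096? YES
  n = 197: C(197, 6) = 75176946208; 75176946208 < 78364164096? YES
  n = 198: C(198, 6) = 77526225777; 77526225777 < 78364164096? YES
  n = 199: C(199, 6) = 79936367511; 79936367511 < 78364164096? NO
  n = 200: C(200, 6) = 82408626300; 82408626300 < 78364164096? NO
The largest n with C(n, 6) < 78364164096 is n = 198 (where E[X] = 25842075259/26121388032 ≈ 0.98931). Hence R_6(6) > 198, i.e. R_6(6) ≥ 199.

Largest n = 198; hence R_6(6) > 198.


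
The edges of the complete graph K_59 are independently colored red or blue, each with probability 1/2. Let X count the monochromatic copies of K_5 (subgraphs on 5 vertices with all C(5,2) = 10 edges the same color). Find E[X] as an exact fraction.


Let X = Σ_S X_S over the C(59, 5) = 5006386 subsets S of size 5, where X_S = 1 if the K_5 on S is monochromatic.
For a fixed S, the K_5 on S has C(5, 2) = 10 edges. P[all 10 edges red] = (1/2)^10, and likewise for blue, so P[monochromatic] = 2·(1/2)^10 = 2^{1 − 10} = 1/512.
By linearity: E[X] = C(59, 5) · 2^{1 − 10} = 5006386 · 1/512 = 2503193/256.
Numerically: E[X] ≈ 9778.098.

E[X] = C(59,5)·2^(1−C(5,2)) = 2503193/256 ≈ 9778.098.


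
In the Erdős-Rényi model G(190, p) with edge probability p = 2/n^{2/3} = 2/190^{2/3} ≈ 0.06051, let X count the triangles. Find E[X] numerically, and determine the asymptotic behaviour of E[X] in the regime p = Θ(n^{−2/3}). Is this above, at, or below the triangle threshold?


Number of potential triangles: C(190, 3) = 1125180.
Each occurs with probability p³ ≈ (0.06051)³ ≈ 2.216066e-04.
By linearity: E[X] = C(190, 3)·p³ ≈ 1125180 · 2.216066e-04 ≈ 249.3474.
Since α = 2/3 < 1, p = c/n^{2/3} ≫ 1/n is above the triangle threshold p ~ 1/n. Asymptotically E[X] ~ (c³/6)·n^{3(1−α)} = (2³/6)·n^{1} → ∞; triangles are abundant w.h.p.

E[X] ≈ 249.3474; in regime p = Θ(1/n^{2/3}) E[X] diverges (above the triangle threshold p ~ 1/n).


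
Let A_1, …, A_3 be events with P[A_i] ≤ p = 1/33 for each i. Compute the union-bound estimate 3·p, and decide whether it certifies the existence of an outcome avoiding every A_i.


Union bound: P[∪_{i=1}^{3} A_i] ≤ Σ_i P[A_i] ≤ 3·p = 3·(1/33) = 1/11.
Numerically: 1/11 ≈ 0.091.
Is 1/11 < 1? YES.
Since P[∪ A_i] ≤ 1/11 < 1, the complement has P[∩ A_i^c] ≥ 1 − 1/11 = 10/11 > 0, so some outcome avoids every A_i.

3·p = 1/11 ≈ 0.091; existence CERTIFIED by the union bound.


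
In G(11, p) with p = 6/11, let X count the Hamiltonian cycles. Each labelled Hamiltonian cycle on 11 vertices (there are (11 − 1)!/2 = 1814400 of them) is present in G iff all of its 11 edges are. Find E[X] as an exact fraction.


K_11 has (11 − 1)!/2 = 1814400 labelled Hamiltonian cycles.
For each such Hamiltonian cycle H, let X_H = 1 if all 11 edges of H are present in G. Then P[X_H = 1] = p^{11} = (6/11)^{11} = 362797056/285311670611.
By linearity of expectation: E[X] = Σ_H E[X_H] = 1814400 · p^{11} = 1814400 · 362797056/285311670611 = 658258978406400/285311670611.
Numerically: E[X] ≈ 2.31e+03.

E[X] = 1814400 · (6/11)^{11} = 658258978406400/285311670611 ≈ 2.31e+03.


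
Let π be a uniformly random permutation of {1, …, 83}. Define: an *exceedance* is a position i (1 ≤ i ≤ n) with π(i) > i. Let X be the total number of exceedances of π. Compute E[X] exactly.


Write X = Σ_{i=1}^{83} X_i, where X_i = 1_{π(i) > i}.
For each fixed i, π(i) is uniform over {1, …, 83} (marginal of a uniform permutation), so P[π(i) > i] = (n − i)/n. Summing: Σ_{i=1}^{83} (n − i)/n = (0 + 1 + … + 82)/83 = 83(83 − 1)/(2·83) = (83 − 1)/2.
Hence E[X] = Σ_{i=1}^{83} (83 − i)/83 = 41 ≈ 41.000000.

E[X] = 41 = 41.000000.


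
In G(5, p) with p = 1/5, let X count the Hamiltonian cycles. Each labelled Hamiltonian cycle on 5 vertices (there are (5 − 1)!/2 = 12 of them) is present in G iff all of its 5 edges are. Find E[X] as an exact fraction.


K_5 has (5 − 1)!/2 = 12 labelled Hamiltonian cycles.
For each such Hamiltonian cycle H, let X_H = 1 if all 5 edges of H are present in G. Then P[X_H = 1] = p^{5} = (1/5)^{5} = 1/3125.
By linearity of expectation: E[X] = Σ_H E[X_H] = 12 · p^{5} = 12 · 1/3125 = 12/3125.
Numerically: E[X] ≈ 0.00384.

E[X] = 12 · (1/5)^{5} = 12/3125 ≈ 0.00384.


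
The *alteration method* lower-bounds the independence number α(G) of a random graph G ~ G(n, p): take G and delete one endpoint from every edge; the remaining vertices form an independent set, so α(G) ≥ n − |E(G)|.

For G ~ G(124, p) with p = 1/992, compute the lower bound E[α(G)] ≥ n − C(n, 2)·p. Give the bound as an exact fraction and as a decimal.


E[|E(G)|] = C(124, 2)·p = 7626 · (1/992) = 123/16.
E[α(G)] ≥ n − E[|E(G)|] = 124 − 123/16 = 1861/16.
Numerically: ≈ 116.3125.
(This is only a lower bound; the true E[α(G)] may be larger.)

E[α(G)] ≥ 1861/16 ≈ 116.3125.


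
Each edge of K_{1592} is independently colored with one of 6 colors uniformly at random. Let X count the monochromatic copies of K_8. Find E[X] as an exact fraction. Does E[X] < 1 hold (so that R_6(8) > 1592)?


E[X] = C(1592, 8) · 6^{1 − 28} = 1005480414540892933435 · 6^{−27} = 1005480414540892933435/1023490369077469249536.
As a reduced fraction: E[X] = 1005480414540892933435/1023490369077469249536 ≈ 0.9824034.
Is E[X] < 1? YES.
Since E[X] < 1, there exists a 6-coloring of K_{1592} with no monochromatic K_8; hence R_6(8) > 1592.

E[X] = 1005480414540892933435/1023490369077469249536 ≈ 0.9824034; E[X] < 1, so R_6(8) > 1592.


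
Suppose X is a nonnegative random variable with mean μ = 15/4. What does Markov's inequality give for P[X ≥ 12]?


μ = E[X] = 15/4, a = 12.
Markov: P[X ≥ 12] ≤ μ/a = (15/4)/12 = 5/16.
Numerically: ≈ 0.312500.
(Since a = 12 > μ = 3.750000, the bound 5/16 is < 1 and informative.)

P[X ≥ 12] ≤ 5/16 ≈ 0.312500.


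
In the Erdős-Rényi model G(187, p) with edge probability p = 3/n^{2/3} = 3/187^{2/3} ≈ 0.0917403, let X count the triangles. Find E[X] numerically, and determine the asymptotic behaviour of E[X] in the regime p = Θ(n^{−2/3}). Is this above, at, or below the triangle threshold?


Number of potential triangles: C(187, 3) = 1072445.
Each occurs with probability p³ ≈ (0.0917403)³ ≈ 7.72112442e-04.
By linearity: E[X] = C(187, 3)·p³ ≈ 1072445 · 7.72112442e-04 ≈ 828.048128.
Since α = 2/3 < 1, p = c/n^{2/3} ≫ 1/n is above the triangle threshold p ~ 1/n. Asymptotically E[X] ~ (c³/6)·n^{3(1−α)} = (3³/6)·n^{1} → ∞; triangles are abundant w.h.p.

E[X] ≈ 828.048128; in regime p = Θ(1/n^{2/3}) E[X] diverges (above the triangle threshold p ~ 1/n).


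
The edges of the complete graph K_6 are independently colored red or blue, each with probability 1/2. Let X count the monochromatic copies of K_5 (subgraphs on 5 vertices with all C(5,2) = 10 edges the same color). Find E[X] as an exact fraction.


Let X = Σ_S X_S over the C(6, 5) = 6 subsets S of size 5, where X_S = 1 if the K_5 on S is monochromatic.
For a fixed S, the K_5 on S has C(5, 2) = 10 edges. P[all 10 edges red] = (1/2)^10, and likewise for blue, so P[monochromatic] = 2·(1/2)^10 = 2^{1 − 10} = 1/512.
By linearity of expectation: E[X] = C(6, 5) · 2^{1 − 10} = 6 · 1/512 = 3/256.
Numerically: E[X] ≈ 0.012.

E[X] = C(6,5)·2^(1−C(5,2)) = 3/256 ≈ 0.012.


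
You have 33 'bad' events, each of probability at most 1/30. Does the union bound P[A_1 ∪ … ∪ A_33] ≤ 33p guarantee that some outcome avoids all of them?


Union bound: P[∪_{i=1}^{33} A_i] ≤ Σ_i P[A_i] ≤ 33·p = 33·(1/30) = 11/10.
Numerically: 11/10 ≈ 1.1000.
Is 11/10 < 1? NO.
Since the bound 11/10 is ≥ 1, the union bound is uninformative here; it does NOT by itself certify existence.

33·p = 11/10 ≈ 1.1000; existence NOT certified by the union bound.


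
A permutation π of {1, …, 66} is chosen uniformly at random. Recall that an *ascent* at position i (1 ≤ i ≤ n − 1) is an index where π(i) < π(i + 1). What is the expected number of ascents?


Write X = Σ X_I over i = 1, …, 65, with X_I the indicator of one ascent.
There are 65 indicators.
For each fixed i, the pair (π(i), π(i+1)) is a uniformly random ordered pair of distinct values from {1, …, 66}; by symmetry P[π(i) < π(i+1)] = 1/2.
By linearity: E[X] = 65 · (1/2) = (66 − 1) · (1/2) = 65/2 ≈ 32.500000.

E[X] = 65/2 = 32.500000.


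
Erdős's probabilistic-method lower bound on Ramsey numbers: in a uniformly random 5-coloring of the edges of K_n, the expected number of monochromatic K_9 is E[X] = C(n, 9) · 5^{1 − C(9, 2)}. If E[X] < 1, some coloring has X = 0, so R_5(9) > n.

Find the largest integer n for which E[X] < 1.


We need C(n, 9) · 5^{1 − 36} < 1, i.e. C(n, 9) < 5^{36 − 1} = 2910383045673370361328125.
Check values of n near the boundary:
  n = 2167: C(2167, 9) = 2855899084841489792706810; 2855899084841489792706810 < 2910383045673370361328125? YES
  n = 2168: C(2168, 9) = 2867804175977929537095120; 2867804175977929537095120 < 2910383045673370361328125? YES
  n = 2169: C(2169, 9) = 2879753360044504243499683; 2879753360044504243499683 < 2910383045673370361328125? YES
  n = 2170: C(2170, 9) = 2891746779868845075610510; 2891746779868845075610510 < 2910383045673370361328125? YES
  n = 2171: C(2171, 9) = 2903784578674959601827205; 2903784578674959601827205 < 2910383045673370361328125? YES
  n = 2172: C(2172, 9) = 2915866900084148060642020; 2915866900084148060642020 < 2910383045673370361328125? NO
  n = 2173: C(2173, 9) = 2927993888115921319674265; 2927993888115921319674265 < 2910383045673370361328125? NO
The largest n with C(n, 9) < 2910383045673370361328125 is n = 2171 (where E[X] = 580756915734991920365441/582076609134674072265625 ≈ 0.9977328). Hence R_5(9) > 2171, i.e. R_5(9) ≥ 2172.

Largest n = 2171; hence R_5(9) > 2171.


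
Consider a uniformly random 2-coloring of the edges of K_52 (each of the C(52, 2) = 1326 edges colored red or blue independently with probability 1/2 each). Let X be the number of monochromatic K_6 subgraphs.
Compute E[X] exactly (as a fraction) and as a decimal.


Let X = Σ_S X_S over the C(52, 6) = 20358520 subsets S of size 6, where X_S = 1 if the K_6 on S is monochromatic.
For a fixed S, the K_6 on S has C(6, 2) = 15 edges. P[all 15 edges red] = (1/2)^15, and likewise for blue, so P[monochromatic] = 2·(1/2)^15 = 2^{1 − 15} = 1/16384.
By linearity: E[X] = C(52, 6) · 2^{1 − 15} = 20358520 · 1/16384 = 2544815/2048.
Numerically: E[X] ≈ 1242.585449.

E[X] = C(52,6)·2^(1−C(6,2)) = 2544815/2048 ≈ 1242.585449.


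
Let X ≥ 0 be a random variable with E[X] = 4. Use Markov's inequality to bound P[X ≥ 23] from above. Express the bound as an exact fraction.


μ = E[X] = 4, a = 23.
Markov: P[X ≥ 23] ≤ μ/a = (4)/23 = 4/23.
Numerically: ≈ 0.174.
(Since a = 23 > μ = 4.000, the bound 4/23 is < 1 and informative.)

P[X ≥ 23] ≤ 4/23 ≈ 0.174.


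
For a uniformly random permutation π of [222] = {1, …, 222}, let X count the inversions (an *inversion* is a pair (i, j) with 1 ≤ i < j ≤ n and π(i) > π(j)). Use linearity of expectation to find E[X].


Write X = Σ X_I over the C(222, 2) = 24531 pairs i < j, with X_I the indicator of one inversion.
There are 24531 indicators.
For each fixed pair i < j, the values π(i) and π(j) are two distinct elements of {1, …, 222} in uniformly random order; by symmetry P[π(i) > π(j)] = 1/2.
By linearity: E[X] = 24531 · (1/2) = C(222, 2) · (1/2) = 24531/2 = 24531/2 ≈ 12265.500000.

E[X] = 24531/2 = 12265.500000.


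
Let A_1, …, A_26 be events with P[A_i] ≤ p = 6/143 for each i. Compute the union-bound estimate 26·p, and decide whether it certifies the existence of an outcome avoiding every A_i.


Union bound: P[∪_{i=1}^{26} A_i] ≤ Σ_i P[A_i] ≤ 26·p = 26·(6/143) = 12/11.
Numerically: 12/11 ≈ 1.09091.
Is 12/11 < 1? NO.
Since the bound 12/11 is ≥ 1, the union bound is uninformative here; it does NOT by itself certify existence.

26·p = 12/11 ≈ 1.09091; existence NOT certified by the union bound.


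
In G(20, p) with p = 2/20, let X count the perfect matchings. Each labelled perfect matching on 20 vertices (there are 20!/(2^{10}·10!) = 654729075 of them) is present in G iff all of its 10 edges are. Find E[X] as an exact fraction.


K_20 has 20!/(2^{10}·10!) = 654729075 labelled perfect matchings.
For each such perfect matching H, let X_H = 1 if all 10 edges of H are present in G. Then P[X_H = 1] = p^{10} = (1/10)^{10} = 1/10000000000.
Summing the indicators: E[X] = Σ_H E[X_H] = 654729075 · p^{10} = 654729075 · 1/10000000000 = 26189163/400000000.
Numerically: E[X] ≈ 0.0655.

E[X] = 654729075 · (1/10)^{10} = 26189163/400000000 ≈ 0.0655.


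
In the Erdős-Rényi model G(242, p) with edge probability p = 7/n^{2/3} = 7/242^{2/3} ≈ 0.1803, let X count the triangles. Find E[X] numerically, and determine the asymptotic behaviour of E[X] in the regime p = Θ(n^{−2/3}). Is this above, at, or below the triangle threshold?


Number of potential triangles: C(242, 3) = 2332880.
Each occurs with probability p³ ≈ (0.1803)³ ≈ 5.856840e-03.
By linearity: E[X] = C(242, 3)·p³ ≈ 2332880 · 5.856840e-03 ≈ 13663.3058.
Since α = 2/3 < 1, p = c/n^{2/3} ≫ 1/n is above the triangle threshold p ~ 1/n. Asymptotically E[X] ~ (c³/6)·n^{3(1−α)} = (7³/6)·n^{1} → ∞; triangles are abundant w.h.p.

E[X] ≈ 13663.3058; in regime p = Θ(1/n^{2/3}) E[X] diverges (above the triangle threshold p ~ 1/n).


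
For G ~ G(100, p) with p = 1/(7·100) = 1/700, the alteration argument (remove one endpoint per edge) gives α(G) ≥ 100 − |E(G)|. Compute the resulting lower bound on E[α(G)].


E[|E(G)|] = C(100, 2)·p = 4950 · (1/700) = 99/14.
E[α(G)] ≥ n − E[|E(G)|] = 100 − 99/14 = 1301/14.
Numerically: ≈ 92.929.
(This is only a lower bound; the true E[α(G)] may be larger.)

E[α(G)] ≥ 1301/14 ≈ 92.929.


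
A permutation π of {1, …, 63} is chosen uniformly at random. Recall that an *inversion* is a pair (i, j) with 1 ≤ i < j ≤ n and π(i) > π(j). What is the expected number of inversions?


Write X = Σ X_I over the C(63, 2) = 1953 pairs i < j, with X_I the indicator of one inversion.
There are 1953 indicators.
For each fixed pair i < j, the values π(i) and π(j) are two distinct elements of {1, …, 63} in uniformly random order; by symmetry P[π(i) > π(j)] = 1/2.
By linearity: E[X] = 1953 · (1/2) = C(63, 2) · (1/2) = 1953/2 = 1953/2 ≈ 976.50000.

E[X] = 1953/2 = 976.50000.


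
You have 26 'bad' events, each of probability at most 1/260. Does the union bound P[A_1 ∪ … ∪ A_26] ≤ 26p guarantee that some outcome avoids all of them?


Union bound: P[∪_{i=1}^{26} A_i] ≤ Σ_i P[A_i] ≤ 26·p = 26·(1/260) = 1/10.
Numerically: 1/10 ≈ 0.1000000.
Is 1/10 < 1? YES.
Since P[∪ A_i] ≤ 1/10 < 1, the complement has P[∩ A_i^c] ≥ 1 − 1/10 = 9/10 > 0, so some outcome avoids every A_i.

26·p = 1/10 ≈ 0.1000000; existence CERTIFIED by the union bound.


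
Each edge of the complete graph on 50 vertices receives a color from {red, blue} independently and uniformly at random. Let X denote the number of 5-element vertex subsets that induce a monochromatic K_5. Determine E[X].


Let X = Σ_S X_S over the C(50, 5) = 2118760 subsets S of size 5, where X_S = 1 if the K_5 on S is monochromatic.
For a fixed S, the K_5 on S has C(5, 2) = 10 edges. P[all 10 edges red] = (1/2)^10, and likewise for blue, so P[monochromatic] = 2·(1/2)^10 = 2^{1 − 10} = 1/512.
Summing: E[X] = C(50, 5) · 2^{1 − 10} = 2118760 · 1/512 = 264845/64.
Numerically: E[X] ≈ 4138.203125.

E[X] = C(50,5)·2^(1−C(5,2)) = 264845/64 ≈ 4138.203125.


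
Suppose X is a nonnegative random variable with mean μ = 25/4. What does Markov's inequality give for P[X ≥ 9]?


μ = E[X] = 25/4, a = 9.
Markov: P[X ≥ 9] ≤ μ/a = (25/4)/9 = 25/36.
Numerically: ≈ 0.694444.
(Since a = 9 > μ = 6.250000, the bound 25/36 is < 1 and informative.)

P[X ≥ 9] ≤ 25/36 ≈ 0.694444.


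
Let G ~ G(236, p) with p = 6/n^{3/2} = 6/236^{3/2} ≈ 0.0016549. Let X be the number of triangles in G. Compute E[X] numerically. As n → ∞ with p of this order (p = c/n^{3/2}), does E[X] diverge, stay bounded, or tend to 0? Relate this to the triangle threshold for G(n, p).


Number of potential triangles: C(236, 3) = 2162940.
Each occurs with probability p³ ≈ (0.0016549)³ ≈ 4.5326245e-09.
By linearity: E[X] = C(236, 3)·p³ ≈ 2162940 · 4.5326245e-09 ≈ 0.00980.
Since α = 3/2 > 1, p = c/n^{3/2} = o(1/n) is below the triangle threshold p ~ 1/n. Asymptotically E[X] ~ (c³/6)·n^{3(1−α)} = (6³/6)·n^{-1.5} → 0, so by Markov's inequality G has no triangles w.h.p.

E[X] ≈ 0.00980; in regime p = Θ(1/n^{3/2}) E[X] tends to 0 (below the triangle threshold p ~ 1/n).


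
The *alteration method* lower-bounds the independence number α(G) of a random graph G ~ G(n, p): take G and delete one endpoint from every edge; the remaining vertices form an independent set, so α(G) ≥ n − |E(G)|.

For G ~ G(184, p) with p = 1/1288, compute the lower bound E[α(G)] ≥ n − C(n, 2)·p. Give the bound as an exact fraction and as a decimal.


E[|E(G)|] = C(184, 2)·p = 16836 · (1/1288) = 183/14.
E[α(G)] ≥ n − E[|E(G)|] = 184 − 183/14 = 2393/14.
Numerically: ≈ 170.9286.
(This is only a lower bound; the true E[α(G)] may be larger.)

E[α(G)] ≥ 2393/14 ≈ 170.9286.


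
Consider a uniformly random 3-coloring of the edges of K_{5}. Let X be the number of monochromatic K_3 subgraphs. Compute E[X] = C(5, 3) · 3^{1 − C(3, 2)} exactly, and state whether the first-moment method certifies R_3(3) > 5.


E[X] = C(5, 3) · 3^{1 − 3} = 10 · 3^{−2} = 10/9.
As a reduced fraction: E[X] = 10/9 ≈ 1.1111111.
Is E[X] < 1? NO.
Since E[X] ≥ 1, the first-moment bound is inconclusive at n = 5; it does NOT by itself certify R_3(3) > 5.

E[X] = 10/9 ≈ 1.1111111; E[X] ≥ 1; first-moment method inconclusive here.


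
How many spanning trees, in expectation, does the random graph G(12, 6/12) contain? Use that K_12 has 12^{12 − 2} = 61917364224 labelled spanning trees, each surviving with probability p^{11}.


K_12 has 12^{12 − 2} = 61917364224 labelled spanning trees.
For each such spanning tree H, let X_H = 1 if all 11 edges of H are present in G. Then P[X_H = 1] = p^{11} = (1/2)^{11} = 1/2048.
By linearity of expectation: E[X] = Σ_H E[X_H] = 61917364224 · p^{11} = 61917364224 · 1/2048 = 30233088.
Numerically: E[X] ≈ 3.023e+07.

E[X] = 61917364224 · (1/2)^{11} = 30233088 ≈ 3.023e+07.


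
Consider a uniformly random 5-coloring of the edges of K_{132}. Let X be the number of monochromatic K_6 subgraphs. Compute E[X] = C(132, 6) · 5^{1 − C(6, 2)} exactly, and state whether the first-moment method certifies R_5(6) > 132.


E[X] = C(132, 6) · 5^{1 − 15} = 6547258432 · 5^{−14} = 6547258432/6103515625.
As a reduced fraction: E[X] = 6547258432/6103515625 ≈ 1.072703.
Is E[X] < 1? NO.
Since E[X] ≥ 1, the first-moment bound is inconclusive at n = 132; it does NOT by itself certify R_5(6) > 132.

E[X] = 6547258432/6103515625 ≈ 1.072703; E[X] ≥ 1; first-moment method inconclusive here.


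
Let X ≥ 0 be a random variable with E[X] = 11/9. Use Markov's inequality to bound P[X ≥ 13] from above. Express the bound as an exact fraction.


μ = E[X] = 11/9, a = 13.
Markov: P[X ≥ 13] ≤ μ/a = (11/9)/13 = 11/117.
Numerically: ≈ 0.09402.
(Since a = 13 > μ = 1.22222, the bound 11/117 is < 1 and informative.)

P[X ≥ 13] ≤ 11/117 ≈ 0.09402.


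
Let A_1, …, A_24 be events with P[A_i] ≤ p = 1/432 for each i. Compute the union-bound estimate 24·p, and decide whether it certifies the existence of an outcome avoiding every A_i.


Union bound: P[∪_{i=1}^{24} A_i] ≤ Σ_i P[A_i] ≤ 24·p = 24·(1/432) = 1/18.
Numerically: 1/18 ≈ 0.056.
Is 1/18 < 1? YES.
Since P[∪ A_i] ≤ 1/18 < 1, the complement has P[∩ A_i^c] ≥ 1 − 1/18 = 17/18 > 0, so some outcome avoids every A_i.

24·p = 1/18 ≈ 0.056; existence CERTIFIED by the union bound.


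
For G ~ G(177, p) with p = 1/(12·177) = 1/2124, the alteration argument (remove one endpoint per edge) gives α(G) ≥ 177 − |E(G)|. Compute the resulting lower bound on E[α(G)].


E[|E(G)|] = C(177, 2)·p = 15576 · (1/2124) = 22/3.
E[α(G)] ≥ n − E[|E(G)|] = 177 − 22/3 = 509/3.
Numerically: ≈ 169.6667.
(This is only a lower bound; the true E[α(G)] may be larger.)

E[α(G)] ≥ 509/3 ≈ 169.6667.


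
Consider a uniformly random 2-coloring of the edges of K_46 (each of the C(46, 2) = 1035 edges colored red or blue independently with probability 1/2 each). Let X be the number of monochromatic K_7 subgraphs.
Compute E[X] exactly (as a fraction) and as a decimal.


Let X = Σ_S X_S over the C(46, 7) = 53524680 subsets S of size 7, where X_S = 1 if the K_7 on S is monochromatic.
For a fixed S, the K_7 on S has C(7, 2) = 21 edges. P[all 21 edges red] = (1/2)^21, and likewise for blue, so P[monochromatic] = 2·(1/2)^21 = 2^{1 − 21} = 1/1048576.
By linearity: E[X] = C(46, 7) · 2^{1 − 21} = 53524680 · 1/1048576 = 6690585/131072.
Numerically: E[X] ≈ 51.045.

E[X] = C(46,7)·2^(1−C(7,2)) = 6690585/131072 ≈ 51.045.


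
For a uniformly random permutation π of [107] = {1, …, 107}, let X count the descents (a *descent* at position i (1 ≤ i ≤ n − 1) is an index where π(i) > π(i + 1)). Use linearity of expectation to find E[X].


Write X = Σ X_I over i = 1, …, 106, with X_I the indicator of one descent.
There are 106 indicators.
For each fixed i, the pair (π(i), π(i+1)) is a uniformly random ordered pair of distinct values from {1, …, 107}; by symmetry P[π(i) > π(i+1)] = 1/2.
By linearity: E[X] = 106 · (1/2) = (107 − 1) · (1/2) = 53 ≈ 53.00000.

E[X] = 53 = 53.00000.


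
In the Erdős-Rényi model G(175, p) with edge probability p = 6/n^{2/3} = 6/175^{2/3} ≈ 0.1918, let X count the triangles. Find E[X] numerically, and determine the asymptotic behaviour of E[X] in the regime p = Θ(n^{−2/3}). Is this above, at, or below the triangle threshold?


Number of potential triangles: C(175, 3) = 877975.
Each occurs with probability p³ ≈ (0.1918)³ ≈ 7.053061e-03.
By linearity: E[X] = C(175, 3)·p³ ≈ 877975 · 7.053061e-03 ≈ 6192.4114.
Since α = 2/3 < 1, p = c/n^{2/3} ≫ 1/n is above the triangle threshold p ~ 1/n. Asymptotically E[X] ~ (c³/6)·n^{3(1−α)} = (6³/6)·n^{1} → ∞; triangles are abundant w.h.p.

E[X] ≈ 6192.4114; in regime p = Θ(1/n^{2/3}) E[X] diverges (above the triangle threshold p ~ 1/n).


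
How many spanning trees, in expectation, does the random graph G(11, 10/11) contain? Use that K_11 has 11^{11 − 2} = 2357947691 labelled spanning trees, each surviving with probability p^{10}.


K_11 has 11^{11 − 2} = 2357947691 labelled spanning trees.
For each such spanning tree H, let X_H = 1 if all 10 edges of H are present in G. Then P[X_H = 1] = p^{10} = (10/11)^{10} = 10000000000/25937424601.
By linearity: E[X] = Σ_H E[X_H] = 2357947691 · p^{10} = 2357947691 · 10000000000/25937424601 = 10000000000/11.
Numerically: E[X] ≈ 9.09091e+08.

E[X] = 2357947691 · (10/11)^{10} = 10000000000/11 ≈ 9.09091e+08.


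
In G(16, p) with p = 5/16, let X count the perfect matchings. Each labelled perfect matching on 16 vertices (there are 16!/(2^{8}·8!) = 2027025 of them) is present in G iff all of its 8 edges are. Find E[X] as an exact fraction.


K_16 has 16!/(2^{8}·8!) = 2027025 labelled perfect matchings.
For each such perfect matching H, let X_H = 1 if all 8 edges of H are present in G. Then P[X_H = 1] = p^{8} = (5/16)^{8} = 390625/4294967296.
By linearity of expectation: E[X] = Σ_H E[X_H] = 2027025 · p^{8} = 2027025 · 390625/4294967296 = 791806640625/4294967296.
Numerically: E[X] ≈ 184.36.

E[X] = 2027025 · (5/16)^{8} = 791806640625/4294967296 ≈ 184.36.


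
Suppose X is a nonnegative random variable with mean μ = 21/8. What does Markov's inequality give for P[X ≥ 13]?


μ = E[X] = 21/8, a = 13.
Markov: P[X ≥ 13] ≤ μ/a = (21/8)/13 = 21/104.
Numerically: ≈ 0.2019.
(Since a = 13 > μ = 2.6250, the bound 21/104 is < 1 and informative.)

P[X ≥ 13] ≤ 21/104 ≈ 0.2019.


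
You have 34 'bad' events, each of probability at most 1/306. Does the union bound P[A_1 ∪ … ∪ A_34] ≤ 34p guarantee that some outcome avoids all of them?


Union bound: P[∪_{i=1}^{34} A_i] ≤ Σ_i P[A_i] ≤ 34·p = 34·(1/306) = 1/9.
Numerically: 1/9 ≈ 0.1111111.
Is 1/9 < 1? YES.
Since P[∪ A_i] ≤ 1/9 < 1, the complement has P[∩ A_i^c] ≥ 1 − 1/9 = 8/9 > 0, so some outcome avoids every A_i.

34·p = 1/9 ≈ 0.1111111; existence CERTIFIED by the union bound.


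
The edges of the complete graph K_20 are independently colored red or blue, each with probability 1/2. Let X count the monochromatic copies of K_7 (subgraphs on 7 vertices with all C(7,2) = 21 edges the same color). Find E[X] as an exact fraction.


Let X = Σ_S X_S over the C(20, 7) = 77520 subsets S of size 7, where X_S = 1 if the K_7 on S is monochromatic.
For a fixed S, the K_7 on S has C(7, 2) = 21 edges. P[all 21 edges red] = (1/2)^21, and likewise for blue, so P[monochromatic] = 2·(1/2)^21 = 2^{1 − 21} = 1/1048576.
By linearity of expectation: E[X] = C(20, 7) · 2^{1 − 21} = 77520 · 1/1048576 = 4845/65536.
Numerically: E[X] ≈ 0.073929.

E[X] = C(20,7)·2^(1−C(7,2)) = 4845/65536 ≈ 0.073929.


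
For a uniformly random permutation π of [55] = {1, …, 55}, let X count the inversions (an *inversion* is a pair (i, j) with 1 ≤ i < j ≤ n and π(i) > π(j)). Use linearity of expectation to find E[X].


Write X = Σ X_I over the C(55, 2) = 1485 pairs i < j, with X_I the indicator of one inversion.
There are 1485 indicators.
For each fixed pair i < j, the values π(i) and π(j) are two distinct elements of {1, …, 55} in uniformly random order; by symmetry P[π(i) > π(j)] = 1/2.
By linearity: E[X] = 1485 · (1/2) = C(55, 2) · (1/2) = 1485/2 = 1485/2 ≈ 742.5000.

E[X] = 1485/2 = 742.5000.


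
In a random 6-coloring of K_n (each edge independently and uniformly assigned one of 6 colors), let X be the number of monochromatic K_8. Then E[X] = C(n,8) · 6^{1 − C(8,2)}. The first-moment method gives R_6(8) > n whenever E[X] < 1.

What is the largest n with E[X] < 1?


We need C(n, 8) · 6^{1 − 28} < 1, i.e. C(n, 8) < 6^{28 − 1} = 1023490369077469249536.
Check values of n near the boundary:
  n = 1592: C(1592, 8) = 1005480414540892933435; 1005480414540892933435 < 1023490369077469249536? YES
  n = 1593: C(1593, 8) = 1010555394551193970323; 1010555394551193970323 < 1023490369077469249536? YES
  n = 1594: C(1594, 8) = 1015652773590544255167; 1015652773590544255167 < 1023490369077469249536? YES
  n = 1595: C(1595, 8) = 1020772636343363633895; 1020772636343363633895 < 1023490369077469249536? YES
  n = 1596: C(1596, 8) = 1025915067760710553965; 1025915067760710553965 < 1023490369077469249536? NO
  n = 1597: C(1597, 8) = 1031080153060953275445; 1031080153060953275445 < 1023490369077469249536? NO
  n = 1598: C(1598, 8) = 1036267977730442348529; 1036267977730442348529 < 1023490369077469249536? NO
The largest n with C(n, 8) < 1023490369077469249536 is n = 1595 (where E[X] = 113419181815929292655/113721152119718805504 ≈ 0.9973446). Hence R_6(8) > 1595, i.e. R_6(8) ≥ 1596.

Largest n = 1595; hence R_6(8) > 1595.


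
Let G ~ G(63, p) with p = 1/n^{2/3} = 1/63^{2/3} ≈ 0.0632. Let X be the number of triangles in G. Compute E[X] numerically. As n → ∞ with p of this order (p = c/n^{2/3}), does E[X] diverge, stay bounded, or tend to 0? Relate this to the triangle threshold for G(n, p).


Number of potential triangles: C(63, 3) = 39711.
Each occurs with probability p³ ≈ (0.0632)³ ≈ 2.51953e-04.
By linearity: E[X] = C(63, 3)·p³ ≈ 39711 · 2.51953e-04 ≈ 10.005.
Since α = 2/3 < 1, p = c/n^{2/3} ≫ 1/n is above the triangle threshold p ~ 1/n. Asymptotically E[X] ~ (c³/6)·n^{3(1−α)} = (1³/6)·n^{1} → ∞; triangles are abundant w.h.p.

E[X] ≈ 10.005; in regime p = Θ(1/n^{2/3}) E[X] diverges (above the triangle threshold p ~ 1/n).


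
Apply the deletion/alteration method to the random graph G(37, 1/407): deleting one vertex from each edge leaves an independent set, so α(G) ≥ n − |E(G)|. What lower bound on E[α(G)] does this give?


E[|E(G)|] = C(37, 2)·p = 666 · (1/407) = 18/11.
E[α(G)] ≥ n − E[|E(G)|] = 37 − 18/11 = 389/11.
Numerically: ≈ 35.363636.
(This is only a lower bound; the true E[α(G)] may be larger.)

E[α(G)] ≥ 389/11 ≈ 35.363636.


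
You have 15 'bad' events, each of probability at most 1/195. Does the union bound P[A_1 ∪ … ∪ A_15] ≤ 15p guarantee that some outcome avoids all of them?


Union bound: P[∪_{i=1}^{15} A_i] ≤ Σ_i P[A_i] ≤ 15·p = 15·(1/195) = 1/13.
Numerically: 1/13 ≈ 0.077.
Is 1/13 < 1? YES.
Since P[∪ A_i] ≤ 1/13 < 1, the complement has P[∩ A_i^c] ≥ 1 − 1/13 = 12/13 > 0, so some outcome avoids every A_i.

15·p = 1/13 ≈ 0.077; existence CERTIFIED by the union bound.


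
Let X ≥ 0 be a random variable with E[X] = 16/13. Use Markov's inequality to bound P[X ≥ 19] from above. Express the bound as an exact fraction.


μ = E[X] = 16/13, a = 19.
Markov: P[X ≥ 19] ≤ μ/a = (16/13)/19 = 16/247.
Numerically: ≈ 0.06478.
(Since a = 19 > μ = 1.23077, the bound 16/247 is < 1 and informative.)

P[X ≥ 19] ≤ 16/247 ≈ 0.06478.


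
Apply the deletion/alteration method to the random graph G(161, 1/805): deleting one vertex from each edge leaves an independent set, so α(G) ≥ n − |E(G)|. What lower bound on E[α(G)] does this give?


E[|E(G)|] = C(161, 2)·p = 12880 · (1/805) = 16.
E[α(G)] ≥ n − E[|E(G)|] = 161 − 16 = 145.
Numerically: ≈ 145.00000.
(This is only a lower bound; the true E[α(G)] may be larger.)

E[α(G)] ≥ 145 ≈ 145.00000.


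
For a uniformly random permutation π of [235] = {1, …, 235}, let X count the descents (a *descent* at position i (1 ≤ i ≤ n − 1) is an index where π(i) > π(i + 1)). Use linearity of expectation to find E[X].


Write X = Σ X_I over i = 1, …, 234, with X_I the indicator of one descent.
There are 234 indicators.
For each fixed i, the pair (π(i), π(i+1)) is a uniformly random ordered pair of distinct values from {1, …, 235}; by symmetry P[π(i) > π(i+1)] = 1/2.
By linearity: E[X] = 234 · (1/2) = (235 − 1) · (1/2) = 117 ≈ 117.000.

E[X] = 117 = 117.000.


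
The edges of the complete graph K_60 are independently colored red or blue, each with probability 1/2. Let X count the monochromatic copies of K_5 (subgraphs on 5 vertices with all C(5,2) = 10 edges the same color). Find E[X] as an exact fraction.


Let X = Σ_S X_S over the C(60, 5) = 5461512 subsets S of size 5, where X_S = 1 if the K_5 on S is monochromatic.
For a fixed S, the K_5 on S has C(5, 2) = 10 edges. P[all 10 edges red] = (1/2)^10, and likewise for blue, so P[monochromatic] = 2·(1/2)^10 = 2^{1 − 10} = 1/512.
Summing: E[X] = C(60, 5) · 2^{1 − 10} = 5461512 · 1/512 = 682689/64.
Numerically: E[X] ≈ 10667.016.

E[X] = C(60,5)·2^(1−C(5,2)) = 682689/64 ≈ 10667.016.


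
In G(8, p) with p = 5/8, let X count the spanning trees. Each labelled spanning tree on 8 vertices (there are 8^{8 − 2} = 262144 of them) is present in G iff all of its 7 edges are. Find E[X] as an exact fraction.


K_8 has 8^{8 − 2} = 262144 labelled spanning trees.
For each such spanning tree H, let X_H = 1 if all 7 edges of H are present in G. Then P[X_H = 1] = p^{7} = (5/8)^{7} = 78125/2097152.
By linearity: E[X] = Σ_H E[X_H] = 262144 · p^{7} = 262144 · 78125/2097152 = 78125/8.
Numerically: E[X] ≈ 9.77e+03.

E[X] = 262144 · (5/8)^{7} = 78125/8 ≈ 9.77e+03.


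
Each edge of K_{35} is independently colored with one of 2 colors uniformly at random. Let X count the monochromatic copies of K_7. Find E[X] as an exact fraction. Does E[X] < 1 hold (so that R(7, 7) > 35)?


E[X] = C(35, 7) · 2^{1 − 21} = 6724520 · 2^{−20} = 6724520/1048576.
As a reduced fraction: E[X] = 840565/131072 ≈ 6.413002.
Is E[X] < 1? NO.
Since E[X] ≥ 1, the first-moment bound is inconclusive at n = 35; it does NOT by itself certify R(7, 7) > 35.

E[X] = 840565/131072 ≈ 6.413002; E[X] ≥ 1; first-moment method inconclusive here.


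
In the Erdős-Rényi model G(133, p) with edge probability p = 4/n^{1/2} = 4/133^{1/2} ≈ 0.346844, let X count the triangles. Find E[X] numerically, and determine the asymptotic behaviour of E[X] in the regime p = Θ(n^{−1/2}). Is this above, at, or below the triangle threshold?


Number of potential triangles: C(133, 3) = 383306.
Each occurs with probability p³ ≈ (0.346844)³ ≈ 4.17255925e-02.
By linearity: E[X] = C(133, 3)·p³ ≈ 383306 · 4.17255925e-02 ≈ 15993.669966.
Since α = 1/2 < 1, p = c/n^{1/2} ≫ 1/n is above the triangle threshold p ~ 1/n. Asymptotically E[X] ~ (c³/6)·n^{3(1−α)} = (4³/6)·n^{1.5} → ∞; triangles are abundant w.h.p.

E[X] ≈ 15993.669966; in regime p = Θ(1/n^{1/2}) E[X] diverges (above the triangle threshold p ~ 1/n).


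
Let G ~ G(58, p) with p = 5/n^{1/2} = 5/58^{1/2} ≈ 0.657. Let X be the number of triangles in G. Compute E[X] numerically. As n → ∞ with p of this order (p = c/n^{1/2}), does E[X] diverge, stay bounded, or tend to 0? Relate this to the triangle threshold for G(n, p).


Number of potential triangles: C(58, 3) = 30856.
Each occurs with probability p³ ≈ (0.657)³ ≈ 2.82988e-01.
By linearity: E[X] = C(58, 3)·p³ ≈ 30856 · 2.82988e-01 ≈ 8731.878.
Since α = 1/2 < 1, p = c/n^{1/2} ≫ 1/n is above the triangle threshold p ~ 1/n. Asymptotically E[X] ~ (c³/6)·n^{3(1−α)} = (5³/6)·n^{1.5} → ∞; triangles are abundant w.h.p.

E[X] ≈ 8731.878; in regime p = Θ(1/n^{1/2}) E[X] diverges (above the triangle threshold p ~ 1/n).
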